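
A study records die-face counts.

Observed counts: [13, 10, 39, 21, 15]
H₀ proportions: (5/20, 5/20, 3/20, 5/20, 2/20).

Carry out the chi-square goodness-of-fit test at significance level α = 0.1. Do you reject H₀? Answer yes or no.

reject H₀: yes

n = 98; E_i = n·p_i = [24.50, 24.50, 14.70, 24.50, 9.80]
χ² = (13−24.50)²/24.50 + (10−24.50)²/24.50 + (39−14.70)²/14.70 + (21−24.50)²/24.50 + (15−9.80)²/9.80 = 57.4082
df = 4
p-value (upper-tail) = 0.00000
At α=0.1: p < α → reject H₀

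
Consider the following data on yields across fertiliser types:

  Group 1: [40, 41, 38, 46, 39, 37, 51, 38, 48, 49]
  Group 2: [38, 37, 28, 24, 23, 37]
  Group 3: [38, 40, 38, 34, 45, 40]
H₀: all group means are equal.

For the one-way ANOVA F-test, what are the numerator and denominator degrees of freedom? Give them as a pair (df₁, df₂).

degrees of freedom = [2, 19]

k = 3 groups, N = 22 total
df = (k−1, N−k) = (3−1, 22−3) = (2, 19)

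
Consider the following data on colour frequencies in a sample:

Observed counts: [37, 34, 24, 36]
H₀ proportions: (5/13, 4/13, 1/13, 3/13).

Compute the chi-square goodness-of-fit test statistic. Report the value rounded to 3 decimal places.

n = 131; E_i = n·p_i = [50.38, 40.31, 10.08, 30.23]
χ² = (37−50.38)²/50.38 + (34−40.31)²/40.31 + (24−10.08)²/10.08 + (36−30.23)²/30.23 = 24.8809
df = 3

test statistic = 24.881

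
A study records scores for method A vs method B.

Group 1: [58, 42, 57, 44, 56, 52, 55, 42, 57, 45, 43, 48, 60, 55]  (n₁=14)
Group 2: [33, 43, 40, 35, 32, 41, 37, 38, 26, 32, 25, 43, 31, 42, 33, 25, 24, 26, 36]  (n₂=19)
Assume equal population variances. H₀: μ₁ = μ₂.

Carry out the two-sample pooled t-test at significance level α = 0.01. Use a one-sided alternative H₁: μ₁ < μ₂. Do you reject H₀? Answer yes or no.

reject H₀: no

x̄₁=51.000, s₁=6.679, n₁=14
x̄₂=33.789, s₂=6.451, n₂=19
s_p² = [13·6.679² + 18·6.451²]/31 = 42.8761
SE = √(s_p²·(1/14+1/19)) = 2.3063
t = (51.000−33.789)/2.3063 = 7.4623
df = 31
p-value (one-sided, H₁ less) = 1.00000
At α=0.01: p ≥ α → fail to reject H₀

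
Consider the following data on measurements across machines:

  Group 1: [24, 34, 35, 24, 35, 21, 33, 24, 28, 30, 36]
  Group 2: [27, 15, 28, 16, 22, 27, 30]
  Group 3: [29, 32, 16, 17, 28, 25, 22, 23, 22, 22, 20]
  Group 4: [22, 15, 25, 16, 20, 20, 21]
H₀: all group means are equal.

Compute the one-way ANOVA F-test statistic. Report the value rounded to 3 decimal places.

test statistic = 5.688

Group means [29.45, 23.57, 23.27, 19.86], grand mean 24.556
SSB = Σnᵢ(x̄ᵢ−x̄)² = 443.408; SSW = ΣΣ(x−x̄ᵢ)² = 831.481
MSB = 443.408/3 = 147.8028; MSW = 831.481/32 = 25.9838
F = MSB/MSW = 5.6883
df = (3, 32)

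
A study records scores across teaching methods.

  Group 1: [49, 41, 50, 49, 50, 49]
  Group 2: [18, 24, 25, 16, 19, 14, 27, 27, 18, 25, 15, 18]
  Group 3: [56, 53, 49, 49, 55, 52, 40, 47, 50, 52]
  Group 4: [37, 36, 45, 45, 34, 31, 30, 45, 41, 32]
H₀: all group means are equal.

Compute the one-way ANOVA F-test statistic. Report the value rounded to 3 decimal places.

test statistic = 79.329

Group means [48.00, 20.50, 50.30, 37.60], grand mean 37.184
SSB = Σnᵢ(x̄ᵢ−x̄)² = 5764.211; SSW = ΣΣ(x−x̄ᵢ)² = 823.500
MSB = 5764.211/3 = 1921.4035; MSW = 823.500/34 = 24.2206
F = MSB/MSW = 79.3293
df = (3, 34)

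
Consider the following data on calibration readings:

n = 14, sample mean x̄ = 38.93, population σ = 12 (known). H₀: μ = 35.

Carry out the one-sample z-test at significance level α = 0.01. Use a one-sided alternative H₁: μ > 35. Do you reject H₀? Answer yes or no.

SE = σ/√n = 12/√14 = 3.2071
z = (x̄−μ₀)/SE = (38.93−35)/3.2071 = 1.2254
p-value (one-sided, H₁ greater) = 0.11021
At α=0.01: p ≥ α → fail to reject H₀

reject H₀: no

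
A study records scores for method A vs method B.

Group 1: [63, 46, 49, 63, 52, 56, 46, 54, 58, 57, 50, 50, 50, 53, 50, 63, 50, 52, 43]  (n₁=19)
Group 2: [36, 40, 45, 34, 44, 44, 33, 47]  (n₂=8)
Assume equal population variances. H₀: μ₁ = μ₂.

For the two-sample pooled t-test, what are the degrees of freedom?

df = n₁ + n₂ − 2 = 19 + 8 − 2 = 25

degrees of freedom = 25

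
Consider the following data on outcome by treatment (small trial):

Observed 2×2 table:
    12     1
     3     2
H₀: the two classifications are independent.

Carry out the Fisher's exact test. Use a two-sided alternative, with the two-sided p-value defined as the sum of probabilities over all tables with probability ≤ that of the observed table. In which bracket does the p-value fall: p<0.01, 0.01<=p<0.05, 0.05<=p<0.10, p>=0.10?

Margins: r₁=13, r₂=5, c₁=15, c₂=3, n=18
p_obs = C(13,12)·C(5,3)/C(18,15); sum pmf over tables with pmf ≤ p_obs
p-value (two-sided) = 0.17157
→ bracket: p>=0.10

p-value bracket: p>=0.10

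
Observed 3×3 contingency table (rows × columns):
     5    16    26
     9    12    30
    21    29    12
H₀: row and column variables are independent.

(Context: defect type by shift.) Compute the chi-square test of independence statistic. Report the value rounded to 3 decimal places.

test statistic = 24.329

Row totals [47, 51, 62], col totals [35, 57, 68], n=160
χ² = (5−10.28)²/10.28 + (16−16.74)²/16.74 + (26−19.98)²/19.98 + (9−11.16)²/11.16 + (12−18.17)²/18.17 + (30−21.68)²/21.68 + (21−13.56)²/13.56 + (29−22.09)²/22.09 + (12−26.35)²/26.35 = 24.3288
df = 4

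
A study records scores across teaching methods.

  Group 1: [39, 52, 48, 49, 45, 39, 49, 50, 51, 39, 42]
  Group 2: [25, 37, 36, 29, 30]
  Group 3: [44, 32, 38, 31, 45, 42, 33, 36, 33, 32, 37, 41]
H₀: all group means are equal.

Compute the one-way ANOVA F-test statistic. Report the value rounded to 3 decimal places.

Group means [45.73, 31.40, 37.00], grand mean 39.429
SSB = Σnᵢ(x̄ᵢ−x̄)² = 829.475; SSW = ΣΣ(x−x̄ᵢ)² = 637.382
MSB = 829.475/2 = 414.7377; MSW = 637.382/25 = 25.4953
F = MSB/MSW = 16.2672
df = (2, 25)

test statistic = 16.267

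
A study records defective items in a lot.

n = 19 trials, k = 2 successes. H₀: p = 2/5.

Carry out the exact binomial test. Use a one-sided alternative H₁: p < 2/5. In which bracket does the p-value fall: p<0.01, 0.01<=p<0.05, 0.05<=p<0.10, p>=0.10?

Exact binomial: n=19, k=2, p₀=2/5=0.4000
P(X≤2) from Σ C(n,i)·p₀^i·(1−p₀)^(n−i)
p-value (one-sided, H₁ less) = 0.00546
→ bracket: p<0.01

p-value bracket: p<0.01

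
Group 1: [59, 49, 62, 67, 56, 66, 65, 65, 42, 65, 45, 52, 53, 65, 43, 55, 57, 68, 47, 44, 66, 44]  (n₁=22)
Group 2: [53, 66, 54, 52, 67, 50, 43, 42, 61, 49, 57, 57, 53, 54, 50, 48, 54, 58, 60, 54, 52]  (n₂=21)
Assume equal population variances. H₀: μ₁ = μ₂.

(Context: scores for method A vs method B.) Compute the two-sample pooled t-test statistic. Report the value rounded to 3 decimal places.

x̄₁=56.136, s₁=9.167, n₁=22
x̄₂=54.000, s₂=6.325, n₂=21
s_p² = [21·9.167² + 20·6.325²]/41 = 62.5510
SE = √(s_p²·(1/22+1/21)) = 2.4129
t = (56.136−54.000)/2.4129 = 0.8854
df = 41

test statistic = 0.885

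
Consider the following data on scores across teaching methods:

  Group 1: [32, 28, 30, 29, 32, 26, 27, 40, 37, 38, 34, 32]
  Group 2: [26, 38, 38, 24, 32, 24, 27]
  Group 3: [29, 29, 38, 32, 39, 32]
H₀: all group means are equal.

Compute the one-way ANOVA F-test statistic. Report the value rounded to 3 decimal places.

test statistic = 0.779

Group means [32.08, 29.86, 33.17], grand mean 31.720
SSB = Σnᵢ(x̄ᵢ−x̄)² = 38.433; SSW = ΣΣ(x−x̄ᵢ)² = 542.607
MSB = 38.433/2 = 19.2164; MSW = 542.607/22 = 24.6640
F = MSB/MSW = 0.7791
df = (2, 22)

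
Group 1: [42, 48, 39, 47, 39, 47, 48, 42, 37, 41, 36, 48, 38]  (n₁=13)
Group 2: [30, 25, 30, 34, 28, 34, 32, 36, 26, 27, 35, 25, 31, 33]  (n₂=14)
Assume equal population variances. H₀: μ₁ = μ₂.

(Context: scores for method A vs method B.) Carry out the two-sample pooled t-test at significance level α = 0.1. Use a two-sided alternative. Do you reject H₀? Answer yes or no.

x̄₁=42.462, s₁=4.576, n₁=13
x̄₂=30.429, s₂=3.756, n₂=14
s_p² = [12·4.576² + 13·3.756²]/25 = 17.3864
SE = √(s_p²·(1/13+1/14)) = 1.6060
t = (42.462−30.429)/1.6060 = 7.4924
df = 25
p-value (two-sided) = 0.00000
At α=0.1: p < α → reject H₀

reject H₀: yes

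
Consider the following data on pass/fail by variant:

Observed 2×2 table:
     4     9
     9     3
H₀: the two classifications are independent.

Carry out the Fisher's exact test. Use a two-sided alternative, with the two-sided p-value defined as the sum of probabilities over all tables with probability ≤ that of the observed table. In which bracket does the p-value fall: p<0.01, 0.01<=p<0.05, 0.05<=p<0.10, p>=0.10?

p-value bracket: 0.01<=p<0.05

Margins: r₁=13, r₂=12, c₁=13, c₂=12, n=25
p_obs = C(13,4)·C(12,9)/C(25,13); sum pmf over tables with pmf ≤ p_obs
p-value (two-sided) = 0.04718
→ bracket: 0.01<=p<0.05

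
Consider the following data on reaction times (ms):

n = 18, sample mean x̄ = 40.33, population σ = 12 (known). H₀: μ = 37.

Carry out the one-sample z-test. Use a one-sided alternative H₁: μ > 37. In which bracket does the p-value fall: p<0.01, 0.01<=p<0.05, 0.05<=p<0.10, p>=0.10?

SE = σ/√n = 12/√18 = 2.8284
z = (x̄−μ₀)/SE = (40.33−37)/2.8284 = 1.1773
p-value (one-sided, H₁ greater) = 0.11953
→ bracket: p>=0.10

p-value bracket: p>=0.10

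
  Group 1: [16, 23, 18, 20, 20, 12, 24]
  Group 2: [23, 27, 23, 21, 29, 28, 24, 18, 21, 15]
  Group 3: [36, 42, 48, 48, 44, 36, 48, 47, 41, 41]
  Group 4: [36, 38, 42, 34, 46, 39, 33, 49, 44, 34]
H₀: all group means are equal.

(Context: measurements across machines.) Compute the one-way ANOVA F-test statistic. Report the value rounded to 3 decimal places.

test statistic = 55.640

Group means [19.00, 22.90, 43.10, 39.50], grand mean 32.108
SSB = Σnᵢ(x̄ᵢ−x̄)² = 3805.268; SSW = ΣΣ(x−x̄ᵢ)² = 752.300
MSB = 3805.268/3 = 1268.4225; MSW = 752.300/33 = 22.7970
F = MSB/MSW = 55.6400
df = (3, 33)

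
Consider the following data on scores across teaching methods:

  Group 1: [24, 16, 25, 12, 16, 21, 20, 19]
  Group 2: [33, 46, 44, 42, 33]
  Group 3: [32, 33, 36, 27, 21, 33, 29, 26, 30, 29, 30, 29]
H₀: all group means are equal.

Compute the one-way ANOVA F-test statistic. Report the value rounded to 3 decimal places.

Group means [19.12, 39.60, 29.58], grand mean 28.240
SSB = Σnᵢ(x̄ᵢ−x̄)² = 1331.568; SSW = ΣΣ(x−x̄ᵢ)² = 450.992
MSB = 1331.568/2 = 665.7842; MSW = 450.992/22 = 20.4996
F = MSB/MSW = 32.4779
df = (2, 22)

test statistic = 32.478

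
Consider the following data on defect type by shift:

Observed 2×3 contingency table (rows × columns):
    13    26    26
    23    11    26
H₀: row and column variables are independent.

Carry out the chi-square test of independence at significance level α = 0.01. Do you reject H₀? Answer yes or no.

Row totals [65, 60], col totals [36, 37, 52], n=125
χ² = (13−18.72)²/18.72 + (26−19.24)²/19.24 + (26−27.04)²/27.04 + (23−17.28)²/17.28 + (11−17.76)²/17.76 + (26−24.96)²/24.96 = 8.6727
df = 2
p-value (upper-tail) = 0.01308
At α=0.01: p ≥ α → fail to reject H₀

reject H₀: no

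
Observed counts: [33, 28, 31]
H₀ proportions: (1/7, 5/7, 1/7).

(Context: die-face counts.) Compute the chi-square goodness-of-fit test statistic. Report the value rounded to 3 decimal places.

n = 92; E_i = n·p_i = [13.14, 65.71, 13.14]
χ² = (33−13.14)²/13.14 + (28−65.71)²/65.71 + (31−13.14)²/13.14 = 75.9087
df = 2

test statistic = 75.909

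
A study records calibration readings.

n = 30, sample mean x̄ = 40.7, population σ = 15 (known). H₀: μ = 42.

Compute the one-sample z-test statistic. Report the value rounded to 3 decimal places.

SE = σ/√n = 15/√30 = 2.7386
z = (x̄−μ₀)/SE = (40.7−42)/2.7386 = -0.4747

test statistic = -0.475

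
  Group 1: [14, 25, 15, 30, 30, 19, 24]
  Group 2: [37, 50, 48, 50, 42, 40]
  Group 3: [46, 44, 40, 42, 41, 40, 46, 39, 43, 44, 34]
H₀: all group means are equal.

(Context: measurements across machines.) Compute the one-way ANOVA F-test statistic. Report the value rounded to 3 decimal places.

test statistic = 40.267

Group means [22.43, 44.50, 41.73], grand mean 36.792
SSB = Σnᵢ(x̄ᵢ−x̄)² = 2068.562; SSW = ΣΣ(x−x̄ᵢ)² = 539.396
MSB = 2068.562/2 = 1034.2811; MSW = 539.396/21 = 25.6855
F = MSB/MSW = 40.2671
df = (2, 21)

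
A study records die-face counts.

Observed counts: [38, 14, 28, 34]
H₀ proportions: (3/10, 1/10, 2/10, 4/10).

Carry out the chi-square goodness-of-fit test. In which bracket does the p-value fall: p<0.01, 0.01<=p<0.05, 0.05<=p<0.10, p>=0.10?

p-value bracket: p>=0.10

n = 114; E_i = n·p_i = [34.20, 11.40, 22.80, 45.60]
χ² = (38−34.20)²/34.20 + (14−11.40)²/11.40 + (28−22.80)²/22.80 + (34−45.60)²/45.60 = 5.1520
df = 3
p-value (upper-tail) = 0.16100
→ bracket: p>=0.10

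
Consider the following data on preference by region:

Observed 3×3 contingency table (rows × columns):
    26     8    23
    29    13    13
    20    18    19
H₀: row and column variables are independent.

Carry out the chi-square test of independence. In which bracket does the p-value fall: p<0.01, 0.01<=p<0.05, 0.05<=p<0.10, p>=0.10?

Row totals [57, 55, 57], col totals [75, 39, 55], n=169
χ² = (26−25.30)²/25.30 + (8−13.15)²/13.15 + (23−18.55)²/18.55 + (29−24.41)²/24.41 + (13−12.69)²/12.69 + (13−17.90)²/17.90 + (20−25.30)²/25.30 + (18−13.15)²/13.15 + (19−18.55)²/18.55 = 8.2237
df = 4
p-value (upper-tail) = 0.08372
→ bracket: 0.05<=p<0.10

p-value bracket: 0.05<=p<0.10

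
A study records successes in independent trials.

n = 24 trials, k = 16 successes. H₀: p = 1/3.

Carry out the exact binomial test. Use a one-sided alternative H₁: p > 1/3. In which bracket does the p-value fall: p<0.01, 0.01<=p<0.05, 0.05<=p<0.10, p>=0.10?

p-value bracket: p<0.01

Exact binomial: n=24, k=16, p₀=1/3=0.3333
P(X≥16) from Σ C(n,i)·p₀^i·(1−p₀)^(n−i)
p-value (one-sided, H₁ greater) = 0.00086
→ bracket: p<0.01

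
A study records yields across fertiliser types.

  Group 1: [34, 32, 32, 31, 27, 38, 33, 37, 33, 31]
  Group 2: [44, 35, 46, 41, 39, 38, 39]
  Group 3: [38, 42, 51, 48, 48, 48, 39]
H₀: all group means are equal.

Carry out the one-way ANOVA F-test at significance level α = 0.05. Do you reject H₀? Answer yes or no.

Group means [32.80, 40.29, 44.86], grand mean 38.500
SSB = Σnᵢ(x̄ᵢ−x̄)² = 630.114; SSW = ΣΣ(x−x̄ᵢ)² = 327.886
MSB = 630.114/2 = 315.0571; MSW = 327.886/21 = 15.6136
F = MSB/MSW = 20.1784
df = (2, 21)
p-value (upper-tail) = 0.00001
At α=0.05: p < α → reject H₀

reject H₀: yes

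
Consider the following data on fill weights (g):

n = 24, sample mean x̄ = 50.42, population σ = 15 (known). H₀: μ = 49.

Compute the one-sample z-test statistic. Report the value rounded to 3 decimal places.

test statistic = 0.464

SE = σ/√n = 15/√24 = 3.0619
z = (x̄−μ₀)/SE = (50.42−49)/3.0619 = 0.4638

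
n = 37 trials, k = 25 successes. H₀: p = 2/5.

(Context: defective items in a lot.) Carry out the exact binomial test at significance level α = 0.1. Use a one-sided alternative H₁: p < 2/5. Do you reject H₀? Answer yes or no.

Exact binomial: n=37, k=25, p₀=2/5=0.4000
P(X≤25) from Σ C(n,i)·p₀^i·(1−p₀)^(n−i)
p-value (one-sided, H₁ less) = 0.99981
At α=0.1: p ≥ α → fail to reject H₀

reject H₀: no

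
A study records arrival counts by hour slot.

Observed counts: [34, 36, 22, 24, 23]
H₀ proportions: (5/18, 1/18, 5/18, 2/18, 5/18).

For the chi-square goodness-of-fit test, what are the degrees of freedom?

degrees of freedom = 4

df = k − 1 = 5 − 1 = 4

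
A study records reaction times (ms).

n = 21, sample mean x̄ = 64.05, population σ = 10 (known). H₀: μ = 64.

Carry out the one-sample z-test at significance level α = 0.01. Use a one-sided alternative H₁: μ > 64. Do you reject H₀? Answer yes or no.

reject H₀: no

SE = σ/√n = 10/√21 = 2.1822
z = (x̄−μ₀)/SE = (64.05−64)/2.1822 = 0.0229
p-value (one-sided, H₁ greater) = 0.49086
At α=0.01: p ≥ α → fail to reject H₀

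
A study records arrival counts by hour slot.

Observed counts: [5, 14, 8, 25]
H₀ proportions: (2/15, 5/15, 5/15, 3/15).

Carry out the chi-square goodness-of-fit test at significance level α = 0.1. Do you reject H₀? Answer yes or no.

reject H₀: yes

n = 52; E_i = n·p_i = [6.93, 17.33, 17.33, 10.40]
χ² = (5−6.93)²/6.93 + (14−17.33)²/17.33 + (8−17.33)²/17.33 + (25−10.40)²/10.40 = 26.7019
df = 3
p-value (upper-tail) = 0.00001
At α=0.1: p < α → reject H₀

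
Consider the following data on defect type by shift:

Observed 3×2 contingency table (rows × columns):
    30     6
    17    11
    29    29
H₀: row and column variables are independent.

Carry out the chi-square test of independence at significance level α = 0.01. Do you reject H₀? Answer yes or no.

Row totals [36, 28, 58], col totals [76, 46], n=122
χ² = (30−22.43)²/22.43 + (6−13.57)²/13.57 + (17−17.44)²/17.44 + (11−10.56)²/10.56 + (29−36.13)²/36.13 + (29−21.87)²/21.87 = 10.5464
df = 2
p-value (upper-tail) = 0.00513
At α=0.01: p < α → reject H₀

reject H₀: yes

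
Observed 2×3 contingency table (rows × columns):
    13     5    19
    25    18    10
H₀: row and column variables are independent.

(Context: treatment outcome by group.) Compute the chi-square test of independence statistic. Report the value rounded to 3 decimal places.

test statistic = 11.448

Row totals [37, 53], col totals [38, 23, 29], n=90
χ² = (13−15.62)²/15.62 + (5−9.46)²/9.46 + (19−11.92)²/11.92 + (25−22.38)²/22.38 + (18−13.54)²/13.54 + (10−17.08)²/17.08 = 11.4478
df = 2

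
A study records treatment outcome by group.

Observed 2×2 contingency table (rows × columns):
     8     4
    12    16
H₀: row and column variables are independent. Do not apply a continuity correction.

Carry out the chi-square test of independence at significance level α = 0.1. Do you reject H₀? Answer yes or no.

reject H₀: no

Row totals [12, 28], col totals [20, 20], n=40
χ² = (8−6.00)²/6.00 + (4−6.00)²/6.00 + (12−14.00)²/14.00 + (16−14.00)²/14.00 = 1.9048
df = 1
p-value (upper-tail) = 0.16755
At α=0.1: p ≥ α → fail to reject H₀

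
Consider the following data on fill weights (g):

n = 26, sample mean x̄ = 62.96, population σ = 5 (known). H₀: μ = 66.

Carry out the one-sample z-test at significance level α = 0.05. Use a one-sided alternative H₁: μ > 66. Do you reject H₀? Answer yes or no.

reject H₀: no

SE = σ/√n = 5/√26 = 0.9806
z = (x̄−μ₀)/SE = (62.96−66)/0.9806 = -3.1002
p-value (one-sided, H₁ greater) = 0.99903
At α=0.05: p ≥ α → fail to reject H₀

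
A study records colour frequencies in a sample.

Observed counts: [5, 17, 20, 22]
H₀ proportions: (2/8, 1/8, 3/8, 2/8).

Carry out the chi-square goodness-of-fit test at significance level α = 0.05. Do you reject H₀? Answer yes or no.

reject H₀: yes

n = 64; E_i = n·p_i = [16.00, 8.00, 24.00, 16.00]
χ² = (5−16.00)²/16.00 + (17−8.00)²/8.00 + (20−24.00)²/24.00 + (22−16.00)²/16.00 = 20.6042
df = 3
p-value (upper-tail) = 0.00013
At α=0.05: p < α → reject H₀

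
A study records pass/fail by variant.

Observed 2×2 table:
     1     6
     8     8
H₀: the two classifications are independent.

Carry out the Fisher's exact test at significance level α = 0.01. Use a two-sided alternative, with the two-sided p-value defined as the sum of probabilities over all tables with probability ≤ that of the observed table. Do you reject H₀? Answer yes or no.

Margins: r₁=7, r₂=16, c₁=9, c₂=14, n=23
p_obs = C(7,1)·C(16,8)/C(23,9); sum pmf over tables with pmf ≤ p_obs
p-value (two-sided) = 0.17596
At α=0.01: p ≥ α → fail to reject H₀

reject H₀: no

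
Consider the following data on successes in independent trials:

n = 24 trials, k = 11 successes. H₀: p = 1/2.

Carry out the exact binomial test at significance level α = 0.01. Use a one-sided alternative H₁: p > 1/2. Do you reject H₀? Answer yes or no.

reject H₀: no

Exact binomial: n=24, k=11, p₀=1/2=0.5000
P(X≥11) from Σ C(n,i)·p₀^i·(1−p₀)^(n−i)
p-value (one-sided, H₁ greater) = 0.72937
At α=0.01: p ≥ α → fail to reject H₀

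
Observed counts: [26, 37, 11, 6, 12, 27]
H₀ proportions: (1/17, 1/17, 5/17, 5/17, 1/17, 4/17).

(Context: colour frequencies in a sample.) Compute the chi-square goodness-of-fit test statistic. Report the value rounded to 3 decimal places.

test statistic = 224.236

n = 119; E_i = n·p_i = [7.00, 7.00, 35.00, 35.00, 7.00, 28.00]
χ² = (26−7.00)²/7.00 + (37−7.00)²/7.00 + (11−35.00)²/35.00 + (6−35.00)²/35.00 + (12−7.00)²/7.00 + (27−28.00)²/28.00 = 224.2357
df = 5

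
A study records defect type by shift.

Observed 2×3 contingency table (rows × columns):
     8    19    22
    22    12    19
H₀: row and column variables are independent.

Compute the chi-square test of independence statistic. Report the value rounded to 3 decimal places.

test statistic = 8.189

Row totals [49, 53], col totals [30, 31, 41], n=102
χ² = (8−14.41)²/14.41 + (19−14.89)²/14.89 + (22−19.70)²/19.70 + (22−15.59)²/15.59 + (12−16.11)²/16.11 + (19−21.30)²/21.30 = 8.1892
df = 2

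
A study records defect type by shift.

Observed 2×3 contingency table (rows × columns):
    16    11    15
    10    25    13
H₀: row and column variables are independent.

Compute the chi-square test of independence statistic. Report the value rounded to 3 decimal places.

Row totals [42, 48], col totals [26, 36, 28], n=90
χ² = (16−12.13)²/12.13 + (11−16.80)²/16.80 + (15−13.07)²/13.07 + (10−13.87)²/13.87 + (25−19.20)²/19.20 + (13−14.93)²/14.93 = 6.6013
df = 2

test statistic = 6.601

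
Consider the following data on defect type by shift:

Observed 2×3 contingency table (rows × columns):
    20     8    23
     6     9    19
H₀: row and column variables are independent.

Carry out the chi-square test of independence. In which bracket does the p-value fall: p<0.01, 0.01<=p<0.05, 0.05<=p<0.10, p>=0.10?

p-value bracket: 0.05<=p<0.10

Row totals [51, 34], col totals [26, 17, 42], n=85
χ² = (20−15.60)²/15.60 + (8−10.20)²/10.20 + (23−25.20)²/25.20 + (6−10.40)²/10.40 + (9−6.80)²/6.80 + (19−16.80)²/16.80 = 4.7690
df = 2
p-value (upper-tail) = 0.09214
→ bracket: 0.05<=p<0.10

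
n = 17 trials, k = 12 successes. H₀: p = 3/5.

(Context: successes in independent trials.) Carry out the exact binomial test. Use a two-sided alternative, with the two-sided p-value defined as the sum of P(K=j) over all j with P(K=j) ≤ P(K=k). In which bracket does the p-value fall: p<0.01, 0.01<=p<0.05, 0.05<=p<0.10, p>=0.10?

Exact binomial: n=17, k=12, p₀=3/5=0.6000
P(X=j) = C(n,j)·p₀^j·(1−p₀)^(n−j); p = Σ P(X=j) over j with P(X=j) ≤ P(X=12)
p-value (two-sided) = 0.46287
→ bracket: p>=0.10

p-value bracket: p>=0.10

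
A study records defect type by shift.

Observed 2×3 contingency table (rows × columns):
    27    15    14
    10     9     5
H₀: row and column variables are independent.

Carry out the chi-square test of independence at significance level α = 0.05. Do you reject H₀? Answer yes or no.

Row totals [56, 24], col totals [37, 24, 19], n=80
χ² = (27−25.90)²/25.90 + (15−16.80)²/16.80 + (14−13.30)²/13.30 + (10−11.10)²/11.10 + (9−7.20)²/7.20 + (5−5.70)²/5.70 = 0.9214
df = 2
p-value (upper-tail) = 0.63084
At α=0.05: p ≥ α → fail to reject H₀

reject H₀: no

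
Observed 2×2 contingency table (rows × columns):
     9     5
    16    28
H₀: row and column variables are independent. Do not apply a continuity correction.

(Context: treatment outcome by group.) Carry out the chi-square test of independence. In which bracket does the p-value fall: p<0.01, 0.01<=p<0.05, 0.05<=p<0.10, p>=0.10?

p-value bracket: 0.05<=p<0.10

Row totals [14, 44], col totals [25, 33], n=58
χ² = (9−6.03)²/6.03 + (5−7.97)²/7.97 + (16−18.97)²/18.97 + (28−25.03)²/25.03 = 3.3764
df = 1
p-value (upper-tail) = 0.06614
→ bracket: 0.05<=p<0.10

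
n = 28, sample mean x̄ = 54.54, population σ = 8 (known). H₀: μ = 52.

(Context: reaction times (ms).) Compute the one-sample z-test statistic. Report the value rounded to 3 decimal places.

test statistic = 1.680

SE = σ/√n = 8/√28 = 1.5119
z = (x̄−μ₀)/SE = (54.54−52)/1.5119 = 1.6801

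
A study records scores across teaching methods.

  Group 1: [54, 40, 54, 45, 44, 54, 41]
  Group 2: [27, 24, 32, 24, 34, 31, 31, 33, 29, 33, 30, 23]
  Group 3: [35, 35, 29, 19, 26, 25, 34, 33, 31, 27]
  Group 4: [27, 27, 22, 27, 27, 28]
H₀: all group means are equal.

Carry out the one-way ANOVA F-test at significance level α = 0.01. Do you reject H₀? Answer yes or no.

reject H₀: yes

Group means [47.43, 29.25, 29.40, 26.33], grand mean 32.429
SSB = Σnᵢ(x̄ᵢ−x̄)² = 2010.874; SSW = ΣΣ(x−x̄ᵢ)² = 675.698
MSB = 2010.874/3 = 670.2913; MSW = 675.698/31 = 21.7967
F = MSB/MSW = 30.7520
df = (3, 31)
p-value (upper-tail) = 0.00000
At α=0.01: p < α → reject H₀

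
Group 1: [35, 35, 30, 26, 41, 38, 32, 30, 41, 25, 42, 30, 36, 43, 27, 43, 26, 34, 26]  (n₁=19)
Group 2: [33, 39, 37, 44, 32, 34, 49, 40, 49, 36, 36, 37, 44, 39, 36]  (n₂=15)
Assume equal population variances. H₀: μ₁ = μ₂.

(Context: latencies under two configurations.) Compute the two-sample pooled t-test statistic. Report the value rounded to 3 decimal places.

test statistic = -2.608

x̄₁=33.684, s₁=6.316, n₁=19
x̄₂=39.000, s₂=5.318, n₂=15
s_p² = [18·6.316² + 14·5.318²]/32 = 34.8158
SE = √(s_p²·(1/19+1/15)) = 2.0380
t = (33.684−39.000)/2.0380 = -2.6083
df = 32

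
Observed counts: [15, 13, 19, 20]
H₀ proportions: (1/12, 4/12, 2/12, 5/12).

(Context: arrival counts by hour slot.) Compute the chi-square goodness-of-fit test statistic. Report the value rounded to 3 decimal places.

test statistic = 27.522

n = 67; E_i = n·p_i = [5.58, 22.33, 11.17, 27.92]
χ² = (15−5.58)²/5.58 + (13−22.33)²/22.33 + (19−11.17)²/11.17 + (20−27.92)²/27.92 = 27.5224
df = 3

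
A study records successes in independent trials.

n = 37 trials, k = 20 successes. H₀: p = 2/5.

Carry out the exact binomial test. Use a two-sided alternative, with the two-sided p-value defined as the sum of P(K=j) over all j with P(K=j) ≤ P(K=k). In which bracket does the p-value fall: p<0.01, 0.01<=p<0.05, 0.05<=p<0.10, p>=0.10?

p-value bracket: 0.05<=p<0.10

Exact binomial: n=37, k=20, p₀=2/5=0.4000
P(X=j) = C(n,j)·p₀^j·(1−p₀)^(n−j); p = Σ P(X=j) over j with P(X=j) ≤ P(X=20)
p-value (two-sided) = 0.09344
→ bracket: 0.05<=p<0.10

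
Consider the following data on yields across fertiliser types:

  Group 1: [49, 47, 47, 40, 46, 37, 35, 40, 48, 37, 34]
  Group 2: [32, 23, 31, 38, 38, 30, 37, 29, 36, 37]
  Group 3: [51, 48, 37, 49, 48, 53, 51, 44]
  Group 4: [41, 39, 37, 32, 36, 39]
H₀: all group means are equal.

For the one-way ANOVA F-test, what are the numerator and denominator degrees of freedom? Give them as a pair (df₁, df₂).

k = 4 groups, N = 35 total
df = (k−1, N−k) = (4−1, 35−4) = (3, 31)

degrees of freedom = [3, 31]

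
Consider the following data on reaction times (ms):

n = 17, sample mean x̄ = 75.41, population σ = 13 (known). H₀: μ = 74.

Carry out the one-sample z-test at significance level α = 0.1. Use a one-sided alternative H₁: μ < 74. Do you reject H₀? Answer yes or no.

SE = σ/√n = 13/√17 = 3.1530
z = (x̄−μ₀)/SE = (75.41−74)/3.1530 = 0.4472
p-value (one-sided, H₁ less) = 0.67263
At α=0.1: p ≥ α → fail to reject H₀

reject H₀: no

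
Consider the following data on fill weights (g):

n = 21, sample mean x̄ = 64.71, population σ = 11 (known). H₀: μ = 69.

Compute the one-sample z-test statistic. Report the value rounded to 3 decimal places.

test statistic = -1.787

SE = σ/√n = 11/√21 = 2.4004
z = (x̄−μ₀)/SE = (64.71−69)/2.4004 = -1.7872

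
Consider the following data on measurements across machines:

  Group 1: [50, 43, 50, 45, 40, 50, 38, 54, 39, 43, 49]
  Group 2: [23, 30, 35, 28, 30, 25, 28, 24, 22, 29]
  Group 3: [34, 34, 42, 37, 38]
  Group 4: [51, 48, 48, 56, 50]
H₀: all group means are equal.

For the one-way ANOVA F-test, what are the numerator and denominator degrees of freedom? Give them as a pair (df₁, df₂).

degrees of freedom = [3, 27]

k = 4 groups, N = 31 total
df = (k−1, N−k) = (4−1, 31−4) = (3, 27)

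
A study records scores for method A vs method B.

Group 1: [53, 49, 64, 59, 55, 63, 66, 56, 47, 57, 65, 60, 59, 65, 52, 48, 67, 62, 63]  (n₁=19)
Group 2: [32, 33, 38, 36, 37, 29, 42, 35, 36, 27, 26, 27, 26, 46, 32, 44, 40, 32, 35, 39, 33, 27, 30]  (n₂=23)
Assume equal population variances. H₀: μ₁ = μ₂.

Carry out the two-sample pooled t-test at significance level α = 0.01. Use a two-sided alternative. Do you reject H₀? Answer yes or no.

x̄₁=58.421, s₁=6.345, n₁=19
x̄₂=34.000, s₂=5.776, n₂=23
s_p² = [18·6.345² + 22·5.776²]/40 = 36.4658
SE = √(s_p²·(1/19+1/23)) = 1.8721
t = (58.421−34.000)/1.8721 = 13.0448
df = 40
p-value (two-sided) = 0.00000
At α=0.01: p < α → reject H₀

reject H₀: yes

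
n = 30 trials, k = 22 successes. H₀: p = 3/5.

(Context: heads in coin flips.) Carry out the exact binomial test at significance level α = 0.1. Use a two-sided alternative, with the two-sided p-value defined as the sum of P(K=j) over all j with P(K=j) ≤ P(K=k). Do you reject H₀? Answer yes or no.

reject H₀: no

Exact binomial: n=30, k=22, p₀=3/5=0.6000
P(X=j) = C(n,j)·p₀^j·(1−p₀)^(n−j); p = Σ P(X=j) over j with P(X=j) ≤ P(X=22)
p-value (two-sided) = 0.19107
At α=0.1: p ≥ α → fail to reject H₀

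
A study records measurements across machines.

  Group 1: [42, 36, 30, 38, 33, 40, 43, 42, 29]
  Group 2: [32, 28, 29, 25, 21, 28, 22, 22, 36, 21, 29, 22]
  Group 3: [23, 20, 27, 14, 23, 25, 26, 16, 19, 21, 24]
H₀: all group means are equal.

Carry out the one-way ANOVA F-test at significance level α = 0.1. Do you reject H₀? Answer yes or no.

Group means [37.00, 26.25, 21.64], grand mean 27.688
SSB = Σnᵢ(x̄ᵢ−x̄)² = 1208.080; SSW = ΣΣ(x−x̄ᵢ)² = 654.795
MSB = 1208.080/2 = 604.0398; MSW = 654.795/29 = 22.5792
F = MSB/MSW = 26.7521
df = (2, 29)
p-value (upper-tail) = 0.00000
At α=0.1: p < α → reject H₀

reject H₀: yes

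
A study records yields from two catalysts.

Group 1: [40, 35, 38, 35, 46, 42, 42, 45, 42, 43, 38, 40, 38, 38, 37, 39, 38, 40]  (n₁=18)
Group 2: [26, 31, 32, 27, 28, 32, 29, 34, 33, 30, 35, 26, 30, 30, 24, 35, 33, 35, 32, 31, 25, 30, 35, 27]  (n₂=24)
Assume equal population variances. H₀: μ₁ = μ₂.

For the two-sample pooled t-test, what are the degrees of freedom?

degrees of freedom = 40

df = n₁ + n₂ − 2 = 18 + 24 − 2 = 40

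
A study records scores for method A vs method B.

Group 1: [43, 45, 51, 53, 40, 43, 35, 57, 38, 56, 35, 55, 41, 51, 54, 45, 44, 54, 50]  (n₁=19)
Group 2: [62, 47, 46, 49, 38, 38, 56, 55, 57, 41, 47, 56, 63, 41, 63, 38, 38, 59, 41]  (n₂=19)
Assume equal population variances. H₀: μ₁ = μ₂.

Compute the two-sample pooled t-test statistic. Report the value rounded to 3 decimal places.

test statistic = -0.881

x̄₁=46.842, s₁=7.159, n₁=19
x̄₂=49.211, s₂=9.283, n₂=19
s_p² = [18·7.159² + 18·9.283²]/36 = 68.7135
SE = √(s_p²·(1/19+1/19)) = 2.6894
t = (46.842−49.211)/2.6894 = -0.8806
df = 36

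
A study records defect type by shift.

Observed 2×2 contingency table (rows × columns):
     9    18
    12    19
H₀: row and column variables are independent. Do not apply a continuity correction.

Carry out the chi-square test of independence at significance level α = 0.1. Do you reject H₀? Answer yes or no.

reject H₀: no

Row totals [27, 31], col totals [21, 37], n=58
χ² = (9−9.78)²/9.78 + (18−17.22)²/17.22 + (12−11.22)²/11.22 + (19−19.78)²/19.78 = 0.1806
df = 1
p-value (upper-tail) = 0.67086
At α=0.1: p ≥ α → fail to reject H₀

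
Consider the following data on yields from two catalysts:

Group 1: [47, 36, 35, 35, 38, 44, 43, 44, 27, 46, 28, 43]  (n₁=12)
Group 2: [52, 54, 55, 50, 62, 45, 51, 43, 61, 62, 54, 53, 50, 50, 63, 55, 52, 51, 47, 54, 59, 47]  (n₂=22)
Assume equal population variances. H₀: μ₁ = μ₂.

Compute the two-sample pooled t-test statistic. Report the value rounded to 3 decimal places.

test statistic = -6.678

x̄₁=38.833, s₁=6.753, n₁=12
x̄₂=53.182, s₂=5.543, n₂=22
s_p² = [11·6.753² + 21·5.543²]/32 = 35.8419
SE = √(s_p²·(1/12+1/22)) = 2.1485
t = (38.833−53.182)/2.1485 = -6.6784
df = 32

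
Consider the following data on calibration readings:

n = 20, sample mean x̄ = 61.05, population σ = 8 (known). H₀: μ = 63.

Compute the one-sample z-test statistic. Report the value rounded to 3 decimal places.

SE = σ/√n = 8/√20 = 1.7889
z = (x̄−μ₀)/SE = (61.05−63)/1.7889 = -1.0901

test statistic = -1.090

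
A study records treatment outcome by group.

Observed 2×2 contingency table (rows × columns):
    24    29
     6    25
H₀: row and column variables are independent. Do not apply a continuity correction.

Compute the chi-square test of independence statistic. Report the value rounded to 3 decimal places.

test statistic = 5.727

Row totals [53, 31], col totals [30, 54], n=84
χ² = (24−18.93)²/18.93 + (29−34.07)²/34.07 + (6−11.07)²/11.07 + (25−19.93)²/19.93 = 5.7272
df = 1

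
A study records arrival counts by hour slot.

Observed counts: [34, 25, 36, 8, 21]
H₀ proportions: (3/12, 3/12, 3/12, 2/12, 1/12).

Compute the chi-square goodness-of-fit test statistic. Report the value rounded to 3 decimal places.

n = 124; E_i = n·p_i = [31.00, 31.00, 31.00, 20.67, 10.33]
χ² = (34−31.00)²/31.00 + (25−31.00)²/31.00 + (36−31.00)²/31.00 + (8−20.67)²/20.67 + (21−10.33)²/10.33 = 21.0323
df = 4

test statistic = 21.032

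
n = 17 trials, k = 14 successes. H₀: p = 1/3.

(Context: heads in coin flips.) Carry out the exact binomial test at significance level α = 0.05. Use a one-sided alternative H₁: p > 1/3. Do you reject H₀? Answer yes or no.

reject H₀: yes

Exact binomial: n=17, k=14, p₀=1/3=0.3333
P(X≥14) from Σ C(n,i)·p₀^i·(1−p₀)^(n−i)
p-value (one-sided, H₁ greater) = 0.00005
At α=0.05: p < α → reject H₀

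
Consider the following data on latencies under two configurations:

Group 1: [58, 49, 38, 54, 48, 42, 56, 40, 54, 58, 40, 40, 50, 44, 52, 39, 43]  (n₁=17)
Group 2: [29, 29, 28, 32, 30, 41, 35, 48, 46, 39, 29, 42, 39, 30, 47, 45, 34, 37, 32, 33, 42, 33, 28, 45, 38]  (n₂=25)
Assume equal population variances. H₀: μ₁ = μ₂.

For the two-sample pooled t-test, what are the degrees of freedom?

df = n₁ + n₂ − 2 = 17 + 25 − 2 = 40

degrees of freedom = 40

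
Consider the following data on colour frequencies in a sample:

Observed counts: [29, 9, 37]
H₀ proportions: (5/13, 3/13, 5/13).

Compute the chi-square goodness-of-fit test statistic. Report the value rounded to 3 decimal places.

n = 75; E_i = n·p_i = [28.85, 17.31, 28.85]
χ² = (29−28.85)²/28.85 + (9−17.31)²/17.31 + (37−28.85)²/28.85 = 6.2933
df = 2

test statistic = 6.293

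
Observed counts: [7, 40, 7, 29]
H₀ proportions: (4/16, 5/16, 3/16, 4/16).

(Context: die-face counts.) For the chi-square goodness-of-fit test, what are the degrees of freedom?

df = k − 1 = 4 − 1 = 3

degrees of freedom = 3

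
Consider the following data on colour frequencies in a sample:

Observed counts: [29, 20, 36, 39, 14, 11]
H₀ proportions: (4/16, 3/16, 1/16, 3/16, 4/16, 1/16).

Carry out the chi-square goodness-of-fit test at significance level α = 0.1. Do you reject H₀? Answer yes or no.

n = 149; E_i = n·p_i = [37.25, 27.94, 9.31, 27.94, 37.25, 9.31]
χ² = (29−37.25)²/37.25 + (20−27.94)²/27.94 + (36−9.31)²/9.31 + (39−27.94)²/27.94 + (14−37.25)²/37.25 + (11−9.31)²/9.31 = 99.7606
df = 5
p-value (upper-tail) = 0.00000
At α=0.1: p < α → reject H₀

reject H₀: yes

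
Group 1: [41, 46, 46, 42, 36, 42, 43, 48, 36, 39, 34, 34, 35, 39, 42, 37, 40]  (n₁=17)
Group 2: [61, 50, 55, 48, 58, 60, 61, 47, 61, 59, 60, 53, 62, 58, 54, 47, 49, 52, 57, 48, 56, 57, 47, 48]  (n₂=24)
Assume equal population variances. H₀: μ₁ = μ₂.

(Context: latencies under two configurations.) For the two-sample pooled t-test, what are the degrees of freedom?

degrees of freedom = 39

df = n₁ + n₂ − 2 = 17 + 24 − 2 = 39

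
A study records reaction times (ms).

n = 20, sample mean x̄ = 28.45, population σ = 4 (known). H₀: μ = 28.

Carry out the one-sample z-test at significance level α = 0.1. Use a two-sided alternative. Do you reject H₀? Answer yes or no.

reject H₀: no

SE = σ/√n = 4/√20 = 0.8944
z = (x̄−μ₀)/SE = (28.45−28)/0.8944 = 0.5031
p-value (two-sided) = 0.61488
At α=0.1: p ≥ α → fail to reject H₀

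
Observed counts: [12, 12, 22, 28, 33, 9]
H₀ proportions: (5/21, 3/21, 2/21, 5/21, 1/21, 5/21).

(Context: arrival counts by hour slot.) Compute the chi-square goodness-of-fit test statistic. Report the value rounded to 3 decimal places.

test statistic = 170.179

n = 116; E_i = n·p_i = [27.62, 16.57, 11.05, 27.62, 5.52, 27.62]
χ² = (12−27.62)²/27.62 + (12−16.57)²/16.57 + (22−11.05)²/11.05 + (28−27.62)²/27.62 + (33−5.52)²/5.52 + (9−27.62)²/27.62 = 170.1793
df = 5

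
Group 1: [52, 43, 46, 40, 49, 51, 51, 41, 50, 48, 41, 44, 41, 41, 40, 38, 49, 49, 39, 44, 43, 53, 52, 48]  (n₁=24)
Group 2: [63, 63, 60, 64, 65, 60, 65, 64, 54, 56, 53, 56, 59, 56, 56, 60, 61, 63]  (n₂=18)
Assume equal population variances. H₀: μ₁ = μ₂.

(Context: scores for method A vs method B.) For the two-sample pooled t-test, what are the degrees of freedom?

degrees of freedom = 40

df = n₁ + n₂ − 2 = 24 + 18 − 2 = 40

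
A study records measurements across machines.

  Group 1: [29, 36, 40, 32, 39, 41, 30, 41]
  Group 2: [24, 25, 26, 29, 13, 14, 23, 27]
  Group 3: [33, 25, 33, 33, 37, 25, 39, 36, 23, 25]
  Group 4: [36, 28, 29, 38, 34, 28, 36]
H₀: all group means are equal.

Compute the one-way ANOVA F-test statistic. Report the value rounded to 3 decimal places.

Group means [36.00, 22.62, 30.90, 32.71], grand mean 30.515
SSB = Σnᵢ(x̄ᵢ−x̄)² = 774.039; SSW = ΣΣ(x−x̄ᵢ)² = 840.204
MSB = 774.039/3 = 258.0130; MSW = 840.204/29 = 28.9725
F = MSB/MSW = 8.9054
df = (3, 29)

test statistic = 8.905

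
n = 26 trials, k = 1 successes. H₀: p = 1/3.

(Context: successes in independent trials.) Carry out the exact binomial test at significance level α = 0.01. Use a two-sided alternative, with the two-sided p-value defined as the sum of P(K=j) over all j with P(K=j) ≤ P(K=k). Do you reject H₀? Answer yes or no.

Exact binomial: n=26, k=1, p₀=1/3=0.3333
P(X=j) = C(n,j)·p₀^j·(1−p₀)^(n−j); p = Σ P(X=j) over j with P(X=j) ≤ P(X=1)
p-value (two-sided) = 0.00057
At α=0.01: p < α → reject H₀

reject H₀: yes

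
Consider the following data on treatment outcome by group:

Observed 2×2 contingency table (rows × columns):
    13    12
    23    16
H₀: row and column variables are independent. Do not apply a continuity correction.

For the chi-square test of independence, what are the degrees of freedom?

degrees of freedom = 1

df = (r−1)(c−1) = (2−1)·(2−1) = 1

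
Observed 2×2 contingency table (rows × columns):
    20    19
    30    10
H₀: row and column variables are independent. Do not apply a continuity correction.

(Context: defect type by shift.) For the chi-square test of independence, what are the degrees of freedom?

degrees of freedom = 1

df = (r−1)(c−1) = (2−1)·(2−1) = 1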